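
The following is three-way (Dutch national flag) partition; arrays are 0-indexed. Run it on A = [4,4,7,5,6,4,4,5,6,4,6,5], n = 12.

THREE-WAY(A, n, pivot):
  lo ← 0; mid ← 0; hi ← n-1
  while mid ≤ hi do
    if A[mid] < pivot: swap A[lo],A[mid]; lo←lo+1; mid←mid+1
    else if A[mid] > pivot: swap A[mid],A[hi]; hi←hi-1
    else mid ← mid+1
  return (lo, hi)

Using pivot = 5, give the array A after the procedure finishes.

[4,4,4,4,4,5,5,5,6,6,6,7]

lo=0 mid=0 hi=11
4<5: swap(0,0), lo=1 mid=1 ⇒ [4,4,7,5,6,4,4,5,6,4,6,5]
4<5: swap(1,1), lo=2 mid=2 ⇒ [4,4,7,5,6,4,4,5,6,4,6,5]
7>5: swap(2,11), hi=10 ⇒ [4,4,5,5,6,4,4,5,6,4,6,7]
5=5: mid=3
5=5: mid=4
6>5: swap(4,10), hi=9 ⇒ [4,4,5,5,6,4,4,5,6,4,6,7]
6>5: swap(4,9), hi=8 ⇒ [4,4,5,5,4,4,4,5,6,6,6,7]
4<5: swap(2,4), lo=3 mid=5 ⇒ [4,4,4,5,5,4,4,5,6,6,6,7]
4<5: swap(3,5), lo=4 mid=6 ⇒ [4,4,4,4,5,5,4,5,6,6,6,7]
4<5: swap(4,6), lo=5 mid=7 ⇒ [4,4,4,4,4,5,5,5,6,6,6,7]
5=5: mid=8
6>5: swap(8,8), hi=7 ⇒ [4,4,4,4,4,5,5,5,6,6,6,7]
done. lo=5 hi=7; A=[4,4,4,4,4,5,5,5,6,6,6,7]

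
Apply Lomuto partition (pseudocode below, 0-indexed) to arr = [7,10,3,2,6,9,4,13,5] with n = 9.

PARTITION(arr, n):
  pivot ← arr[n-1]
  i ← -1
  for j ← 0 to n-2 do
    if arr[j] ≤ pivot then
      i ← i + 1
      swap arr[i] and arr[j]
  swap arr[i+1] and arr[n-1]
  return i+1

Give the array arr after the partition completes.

pivot=5, i=-1
j=0: 7>5, skip
j=1: 10>5, skip
j=2: 3≤5, i=0, swap(0,2) ⇒ [3,10,7,2,6,9,4,13,5]
j=3: 2≤5, i=1, swap(1,3) ⇒ [3,2,7,10,6,9,4,13,5]
j=4: 6>5, skip
j=5: 9>5, skip
j=6: 4≤5, i=2, swap(2,6) ⇒ [3,2,4,10,6,9,7,13,5]
j=7: 13>5, skip
swap(3,8) ⇒ [3,2,4,5,6,9,7,13,10]; return 3

[3,2,4,5,6,9,7,13,10]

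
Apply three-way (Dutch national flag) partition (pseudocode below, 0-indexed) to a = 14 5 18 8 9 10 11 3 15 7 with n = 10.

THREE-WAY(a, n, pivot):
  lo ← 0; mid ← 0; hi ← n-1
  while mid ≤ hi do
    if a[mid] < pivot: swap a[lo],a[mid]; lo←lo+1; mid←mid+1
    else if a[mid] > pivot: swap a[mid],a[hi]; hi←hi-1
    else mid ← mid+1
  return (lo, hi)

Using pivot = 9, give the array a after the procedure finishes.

7 5 3 8 9 11 10 15 18 14

pivot = 9; lo=0, mid=0, hi=9
a[mid]=14>9: swap a[0],a[9]; hi=8 → 7 5 18 8 9 10 11 3 15 14
a[mid]=7<9: swap a[0],a[0]; lo=1,mid=1 → 7 5 18 8 9 10 11 3 15 14
a[mid]=5<9: swap a[1],a[1]; lo=2,mid=2 → 7 5 18 8 9 10 11 3 15 14
a[mid]=18>9: swap a[2],a[8]; hi=7 → 7 5 15 8 9 10 11 3 18 14
a[mid]=15>9: swap a[2],a[7]; hi=6 → 7 5 3 8 9 10 11 15 18 14
a[mid]=3<9: swap a[2],a[2]; lo=3,mid=3 → 7 5 3 8 9 10 11 15 18 14
a[mid]=8<9: swap a[3],a[3]; lo=4,mid=4 → 7 5 3 8 9 10 11 15 18 14
a[mid]=9=9: mid=5
a[mid]=10>9: swap a[5],a[6]; hi=5 → 7 5 3 8 9 11 10 15 18 14
a[mid]=11>9: swap a[5],a[5]; hi=4 → 7 5 3 8 9 11 10 15 18 14
end: lo=4, hi=4; a = 7 5 3 8 9 11 10 15 18 14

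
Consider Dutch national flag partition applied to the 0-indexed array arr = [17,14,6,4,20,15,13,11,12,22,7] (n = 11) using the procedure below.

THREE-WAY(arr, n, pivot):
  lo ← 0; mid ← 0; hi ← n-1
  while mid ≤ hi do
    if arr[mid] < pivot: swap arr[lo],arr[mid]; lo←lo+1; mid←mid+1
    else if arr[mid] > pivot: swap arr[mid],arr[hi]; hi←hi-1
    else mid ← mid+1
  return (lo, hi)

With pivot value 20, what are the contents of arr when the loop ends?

[17,14,6,4,15,13,11,12,7,20,22]

lo=0 mid=0 hi=10
17<20: swap(0,0), lo=1 mid=1 ⇒ [17,14,6,4,20,15,13,11,12,22,7]
14<20: swap(1,1), lo=2 mid=2 ⇒ [17,14,6,4,20,15,13,11,12,22,7]
6<20: swap(2,2), lo=3 mid=3 ⇒ [17,14,6,4,20,15,13,11,12,22,7]
4<20: swap(3,3), lo=4 mid=4 ⇒ [17,14,6,4,20,15,13,11,12,22,7]
20=20: mid=5
15<20: swap(4,5), lo=5 mid=6 ⇒ [17,14,6,4,15,20,13,11,12,22,7]
13<20: swap(5,6), lo=6 mid=7 ⇒ [17,14,6,4,15,13,20,11,12,22,7]
11<20: swap(6,7), lo=7 mid=8 ⇒ [17,14,6,4,15,13,11,20,12,22,7]
12<20: swap(7,8), lo=8 mid=9 ⇒ [17,14,6,4,15,13,11,12,20,22,7]
22>20: swap(9,10), hi=9 ⇒ [17,14,6,4,15,13,11,12,20,7,22]
7<20: swap(8,9), lo=9 mid=10 ⇒ [17,14,6,4,15,13,11,12,7,20,22]
done. lo=9 hi=9; arr=[17,14,6,4,15,13,11,12,7,20,22]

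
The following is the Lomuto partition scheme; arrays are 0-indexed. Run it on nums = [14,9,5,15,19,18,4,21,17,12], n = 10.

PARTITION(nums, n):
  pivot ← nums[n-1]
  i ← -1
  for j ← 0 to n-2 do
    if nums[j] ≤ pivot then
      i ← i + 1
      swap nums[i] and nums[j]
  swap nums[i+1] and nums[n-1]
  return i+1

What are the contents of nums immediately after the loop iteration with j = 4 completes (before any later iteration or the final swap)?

[9,5,14,15,19,18,4,21,17,12]

pivot = nums[9] = 12; i = -1
j=0: nums[0]=14 > 12 → no swap
j=1: nums[1]=9 ≤ 12 → i=0, swap nums[0],nums[1] → [9,14,5,15,19,18,4,21,17,12]
j=2: nums[2]=5 ≤ 12 → i=1, swap nums[1],nums[2] → [9,5,14,15,19,18,4,21,17,12]
j=3: nums[3]=15 > 12 → no swap
j=4: nums[4]=19 > 12 → no swap
(after j=4) nums = [9,5,14,15,19,18,4,21,17,12]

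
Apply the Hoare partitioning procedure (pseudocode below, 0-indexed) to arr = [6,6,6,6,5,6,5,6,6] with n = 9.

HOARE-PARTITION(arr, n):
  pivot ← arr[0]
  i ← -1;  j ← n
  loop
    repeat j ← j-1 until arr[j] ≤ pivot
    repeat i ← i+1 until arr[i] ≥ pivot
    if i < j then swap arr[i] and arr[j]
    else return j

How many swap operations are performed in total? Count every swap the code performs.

4

pivot = arr[0] = 6; i = -1, j = 9
j→8 (arr[8]=6≤6), i→0 (arr[0]=6≥6); i<j, swap → [6,6,6,6,5,6,5,6,6]
j→7 (arr[7]=6≤6), i→1 (arr[1]=6≥6); i<j, swap → [6,6,6,6,5,6,5,6,6]
j→6 (arr[6]=5≤6), i→2 (arr[2]=6≥6); i<j, swap → [6,6,5,6,5,6,6,6,6]
j→5 (arr[5]=6≤6), i→3 (arr[3]=6≥6); i<j, swap → [6,6,5,6,5,6,6,6,6]
j→4, i→5; i≥j, return j=4. arr = [6,6,5,6,5,6,6,6,6]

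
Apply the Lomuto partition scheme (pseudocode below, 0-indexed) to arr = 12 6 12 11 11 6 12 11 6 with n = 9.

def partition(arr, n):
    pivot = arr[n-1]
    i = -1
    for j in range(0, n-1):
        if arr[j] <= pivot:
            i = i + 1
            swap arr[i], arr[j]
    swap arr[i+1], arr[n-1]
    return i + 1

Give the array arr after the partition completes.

pivot = arr[8] = 6; i = -1
j=0: arr[0]=12 > 6 → no swap
j=1: arr[1]=6 ≤ 6 → i=0, swap arr[0],arr[1] → 6 12 12 11 11 6 12 11 6
j=2: arr[2]=12 > 6 → no swap
j=3: arr[3]=11 > 6 → no swap
j=4: arr[4]=11 > 6 → no swap
j=5: arr[5]=6 ≤ 6 → i=1, swap arr[1],arr[5] → 6 6 12 11 11 12 12 11 6
j=6: arr[6]=12 > 6 → no swap
j=7: arr[7]=11 > 6 → no swap
final swap arr[2],arr[8] → 6 6 6 11 11 12 12 11 12; return 2

6 6 6 11 11 12 12 11 12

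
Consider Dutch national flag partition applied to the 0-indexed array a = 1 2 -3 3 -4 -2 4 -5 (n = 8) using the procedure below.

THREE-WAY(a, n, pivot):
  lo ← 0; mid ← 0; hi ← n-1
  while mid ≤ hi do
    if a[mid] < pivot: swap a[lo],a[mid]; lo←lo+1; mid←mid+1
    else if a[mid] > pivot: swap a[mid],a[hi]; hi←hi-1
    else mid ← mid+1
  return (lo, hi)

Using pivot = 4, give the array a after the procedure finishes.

1 2 -3 3 -4 -2 -5 4

pivot = 4; lo=0, mid=0, hi=7
a[mid]=1<4: swap a[0],a[0]; lo=1,mid=1 → 1 2 -3 3 -4 -2 4 -5
a[mid]=2<4: swap a[1],a[1]; lo=2,mid=2 → 1 2 -3 3 -4 -2 4 -5
a[mid]=-3<4: swap a[2],a[2]; lo=3,mid=3 → 1 2 -3 3 -4 -2 4 -5
a[mid]=3<4: swap a[3],a[3]; lo=4,mid=4 → 1 2 -3 3 -4 -2 4 -5
a[mid]=-4<4: swap a[4],a[4]; lo=5,mid=5 → 1 2 -3 3 -4 -2 4 -5
a[mid]=-2<4: swap a[5],a[5]; lo=6,mid=6 → 1 2 -3 3 -4 -2 4 -5
a[mid]=4=4: mid=7
a[mid]=-5<4: swap a[6],a[7]; lo=7,mid=8 → 1 2 -3 3 -4 -2 -5 4
end: lo=7, hi=7; a = 1 2 -3 3 -4 -2 -5 4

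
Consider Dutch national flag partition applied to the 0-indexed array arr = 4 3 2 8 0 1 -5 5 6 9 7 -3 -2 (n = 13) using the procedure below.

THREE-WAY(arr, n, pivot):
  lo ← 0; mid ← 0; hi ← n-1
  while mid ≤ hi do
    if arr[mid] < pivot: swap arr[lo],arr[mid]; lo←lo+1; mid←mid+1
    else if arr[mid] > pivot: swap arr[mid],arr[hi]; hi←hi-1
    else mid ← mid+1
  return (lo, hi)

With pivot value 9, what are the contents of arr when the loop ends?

4 3 2 8 0 1 -5 5 6 7 -3 -2 9

lo=0 mid=0 hi=12
4<9: swap(0,0), lo=1 mid=1 ⇒ 4 3 2 8 0 1 -5 5 6 9 7 -3 -2
3<9: swap(1,1), lo=2 mid=2 ⇒ 4 3 2 8 0 1 -5 5 6 9 7 -3 -2
2<9: swap(2,2), lo=3 mid=3 ⇒ 4 3 2 8 0 1 -5 5 6 9 7 -3 -2
8<9: swap(3,3), lo=4 mid=4 ⇒ 4 3 2 8 0 1 -5 5 6 9 7 -3 -2
0<9: swap(4,4), lo=5 mid=5 ⇒ 4 3 2 8 0 1 -5 5 6 9 7 -3 -2
1<9: swap(5,5), lo=6 mid=6 ⇒ 4 3 2 8 0 1 -5 5 6 9 7 -3 -2
-5<9: swap(6,6), lo=7 mid=7 ⇒ 4 3 2 8 0 1 -5 5 6 9 7 -3 -2
5<9: swap(7,7), lo=8 mid=8 ⇒ 4 3 2 8 0 1 -5 5 6 9 7 -3 -2
6<9: swap(8,8), lo=9 mid=9 ⇒ 4 3 2 8 0 1 -5 5 6 9 7 -3 -2
9=9: mid=10
7<9: swap(9,10), lo=10 mid=11 ⇒ 4 3 2 8 0 1 -5 5 6 7 9 -3 -2
-3<9: swap(10,11), lo=11 mid=12 ⇒ 4 3 2 8 0 1 -5 5 6 7 -3 9 -2
-2<9: swap(11,12), lo=12 mid=13 ⇒ 4 3 2 8 0 1 -5 5 6 7 -3 -2 9
done. lo=12 hi=12; arr=4 3 2 8 0 1 -5 5 6 7 -3 -2 9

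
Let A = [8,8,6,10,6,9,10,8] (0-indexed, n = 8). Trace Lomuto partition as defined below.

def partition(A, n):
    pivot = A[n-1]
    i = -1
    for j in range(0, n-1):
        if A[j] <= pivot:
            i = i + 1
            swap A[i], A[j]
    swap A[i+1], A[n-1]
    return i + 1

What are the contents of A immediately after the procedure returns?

[8,8,6,6,8,9,10,10]

pivot=8, i=-1
j=0: 8≤8, i=0, swap(0,0) ⇒ [8,8,6,10,6,9,10,8]
j=1: 8≤8, i=1, swap(1,1) ⇒ [8,8,6,10,6,9,10,8]
j=2: 6≤8, i=2, swap(2,2) ⇒ [8,8,6,10,6,9,10,8]
j=3: 10>8, skip
j=4: 6≤8, i=3, swap(3,4) ⇒ [8,8,6,6,10,9,10,8]
j=5: 9>8, skip
j=6: 10>8, skip
swap(4,7) ⇒ [8,8,6,6,8,9,10,10]; return 4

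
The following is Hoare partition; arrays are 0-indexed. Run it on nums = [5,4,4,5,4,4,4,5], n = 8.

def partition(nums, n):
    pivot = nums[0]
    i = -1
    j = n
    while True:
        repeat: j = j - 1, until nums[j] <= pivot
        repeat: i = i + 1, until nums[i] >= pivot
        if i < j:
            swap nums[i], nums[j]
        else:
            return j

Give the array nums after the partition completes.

[5,4,4,4,4,4,5,5]

pivot = nums[0] = 5; i = -1, j = 8
j→7 (nums[7]=5≤5), i→0 (nums[0]=5≥5); i<j, swap → [5,4,4,5,4,4,4,5]
j→6 (nums[6]=4≤5), i→3 (nums[3]=5≥5); i<j, swap → [5,4,4,4,4,4,5,5]
j→5, i→6; i≥j, return j=5. nums = [5,4,4,4,4,4,5,5]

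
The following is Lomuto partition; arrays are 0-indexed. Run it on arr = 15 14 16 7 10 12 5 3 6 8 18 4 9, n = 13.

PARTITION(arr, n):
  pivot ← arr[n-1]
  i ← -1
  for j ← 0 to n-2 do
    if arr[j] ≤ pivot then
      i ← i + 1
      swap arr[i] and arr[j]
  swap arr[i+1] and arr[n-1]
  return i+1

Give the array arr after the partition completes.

7 5 3 6 8 4 9 16 15 10 18 12 14

pivot = arr[12] = 9; i = -1
j=0: arr[0]=15 > 9 → no swap
j=1: arr[1]=14 > 9 → no swap
j=2: arr[2]=16 > 9 → no swap
j=3: arr[3]=7 ≤ 9 → i=0, swap arr[0],arr[3] → 7 14 16 15 10 12 5 3 6 8 18 4 9
j=4: arr[4]=10 > 9 → no swap
j=5: arr[5]=12 > 9 → no swap
j=6: arr[6]=5 ≤ 9 → i=1, swap arr[1],arr[6] → 7 5 16 15 10 12 14 3 6 8 18 4 9
j=7: arr[7]=3 ≤ 9 → i=2, swap arr[2],arr[7] → 7 5 3 15 10 12 14 16 6 8 18 4 9
j=8: arr[8]=6 ≤ 9 → i=3, swap arr[3],arr[8] → 7 5 3 6 10 12 14 16 15 8 18 4 9
j=9: arr[9]=8 ≤ 9 → i=4, swap arr[4],arr[9] → 7 5 3 6 8 12 14 16 15 10 18 4 9
j=10: arr[10]=18 > 9 → no swap
j=11: arr[11]=4 ≤ 9 → i=5, swap arr[5],arr[11] → 7 5 3 6 8 4 14 16 15 10 18 12 9
final swap arr[6],arr[12] → 7 5 3 6 8 4 9 16 15 10 18 12 14; return 6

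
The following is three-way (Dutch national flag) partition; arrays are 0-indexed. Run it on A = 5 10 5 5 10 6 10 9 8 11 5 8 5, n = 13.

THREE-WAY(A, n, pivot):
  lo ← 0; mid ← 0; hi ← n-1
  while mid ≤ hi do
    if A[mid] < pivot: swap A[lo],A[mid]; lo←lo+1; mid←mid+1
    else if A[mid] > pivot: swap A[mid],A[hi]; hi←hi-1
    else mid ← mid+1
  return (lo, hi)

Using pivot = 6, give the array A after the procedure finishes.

pivot = 6; lo=0, mid=0, hi=12
A[mid]=5<6: swap A[0],A[0]; lo=1,mid=1 → 5 10 5 5 10 6 10 9 8 11 5 8 5
A[mid]=10>6: swap A[1],A[12]; hi=11 → 5 5 5 5 10 6 10 9 8 11 5 8 10
A[mid]=5<6: swap A[1],A[1]; lo=2,mid=2 → 5 5 5 5 10 6 10 9 8 11 5 8 10
A[mid]=5<6: swap A[2],A[2]; lo=3,mid=3 → 5 5 5 5 10 6 10 9 8 11 5 8 10
A[mid]=5<6: swap A[3],A[3]; lo=4,mid=4 → 5 5 5 5 10 6 10 9 8 11 5 8 10
A[mid]=10>6: swap A[4],A[11]; hi=10 → 5 5 5 5 8 6 10 9 8 11 5 10 10
A[mid]=8>6: swap A[4],A[10]; hi=9 → 5 5 5 5 5 6 10 9 8 11 8 10 10
A[mid]=5<6: swap A[4],A[4]; lo=5,mid=5 → 5 5 5 5 5 6 10 9 8 11 8 10 10
A[mid]=6=6: mid=6
A[mid]=10>6: swap A[6],A[9]; hi=8 → 5 5 5 5 5 6 11 9 8 10 8 10 10
A[mid]=11>6: swap A[6],A[8]; hi=7 → 5 5 5 5 5 6 8 9 11 10 8 10 10
A[mid]=8>6: swap A[6],A[7]; hi=6 → 5 5 5 5 5 6 9 8 11 10 8 10 10
A[mid]=9>6: swap A[6],A[6]; hi=5 → 5 5 5 5 5 6 9 8 11 10 8 10 10
end: lo=5, hi=5; A = 5 5 5 5 5 6 9 8 11 10 8 10 10

5 5 5 5 5 6 9 8 11 10 8 10 10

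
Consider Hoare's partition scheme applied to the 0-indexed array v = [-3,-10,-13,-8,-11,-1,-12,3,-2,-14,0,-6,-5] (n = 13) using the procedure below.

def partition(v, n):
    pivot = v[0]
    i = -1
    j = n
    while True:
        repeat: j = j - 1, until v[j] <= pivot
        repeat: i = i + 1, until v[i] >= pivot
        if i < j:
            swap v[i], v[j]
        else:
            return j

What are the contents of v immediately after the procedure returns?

pivot = v[0] = -3; i = -1, j = 13
j→12 (v[12]=-5≤-3), i→0 (v[0]=-3≥-3); i<j, swap → [-5,-10,-13,-8,-11,-1,-12,3,-2,-14,0,-6,-3]
j→11 (v[11]=-6≤-3), i→5 (v[5]=-1≥-3); i<j, swap → [-5,-10,-13,-8,-11,-6,-12,3,-2,-14,0,-1,-3]
j→9 (v[9]=-14≤-3), i→7 (v[7]=3≥-3); i<j, swap → [-5,-10,-13,-8,-11,-6,-12,-14,-2,3,0,-1,-3]
j→7, i→8; i≥j, return j=7. v = [-5,-10,-13,-8,-11,-6,-12,-14,-2,3,0,-1,-3]

[-5,-10,-13,-8,-11,-6,-12,-14,-2,3,0,-1,-3]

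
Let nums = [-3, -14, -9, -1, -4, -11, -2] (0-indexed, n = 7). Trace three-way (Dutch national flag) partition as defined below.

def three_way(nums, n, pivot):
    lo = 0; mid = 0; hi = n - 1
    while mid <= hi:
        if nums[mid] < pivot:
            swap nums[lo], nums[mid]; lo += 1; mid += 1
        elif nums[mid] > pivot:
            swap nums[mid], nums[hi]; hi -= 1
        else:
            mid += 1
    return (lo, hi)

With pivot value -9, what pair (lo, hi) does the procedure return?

(2, 2)

lo=0 mid=0 hi=6
-3>-9: swap(0,6), hi=5 ⇒ [-2, -14, -9, -1, -4, -11, -3]
-2>-9: swap(0,5), hi=4 ⇒ [-11, -14, -9, -1, -4, -2, -3]
-11<-9: swap(0,0), lo=1 mid=1 ⇒ [-11, -14, -9, -1, -4, -2, -3]
-14<-9: swap(1,1), lo=2 mid=2 ⇒ [-11, -14, -9, -1, -4, -2, -3]
-9=-9: mid=3
-1>-9: swap(3,4), hi=3 ⇒ [-11, -14, -9, -4, -1, -2, -3]
-4>-9: swap(3,3), hi=2 ⇒ [-11, -14, -9, -4, -1, -2, -3]
done. lo=2 hi=2; nums=[-11, -14, -9, -4, -1, -2, -3]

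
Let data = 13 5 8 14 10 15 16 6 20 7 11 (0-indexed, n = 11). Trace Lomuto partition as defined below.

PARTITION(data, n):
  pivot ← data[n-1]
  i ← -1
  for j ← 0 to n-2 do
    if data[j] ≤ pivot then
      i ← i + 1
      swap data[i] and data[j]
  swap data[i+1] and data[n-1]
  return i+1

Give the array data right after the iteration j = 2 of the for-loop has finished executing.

pivot=11, i=-1
j=0: 13>11, skip
j=1: 5≤11, i=0, swap(0,1) ⇒ 5 13 8 14 10 15 16 6 20 7 11
j=2: 8≤11, i=1, swap(1,2) ⇒ 5 8 13 14 10 15 16 6 20 7 11
(after j=2) data = 5 8 13 14 10 15 16 6 20 7 11

5 8 13 14 10 15 16 6 20 7 11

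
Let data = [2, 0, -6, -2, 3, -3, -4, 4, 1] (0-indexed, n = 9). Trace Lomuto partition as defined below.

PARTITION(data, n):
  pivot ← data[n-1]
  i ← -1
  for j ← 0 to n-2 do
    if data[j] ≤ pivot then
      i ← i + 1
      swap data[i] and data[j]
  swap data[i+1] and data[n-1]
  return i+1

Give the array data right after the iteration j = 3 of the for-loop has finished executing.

pivot = data[8] = 1; i = -1
j=0: data[0]=2 > 1 → no swap
j=1: data[1]=0 ≤ 1 → i=0, swap data[0],data[1] → [0, 2, -6, -2, 3, -3, -4, 4, 1]
j=2: data[2]=-6 ≤ 1 → i=1, swap data[1],data[2] → [0, -6, 2, -2, 3, -3, -4, 4, 1]
j=3: data[3]=-2 ≤ 1 → i=2, swap data[2],data[3] → [0, -6, -2, 2, 3, -3, -4, 4, 1]
(after j=3) data = [0, -6, -2, 2, 3, -3, -4, 4, 1]

[0, -6, -2, 2, 3, -3, -4, 4, 1]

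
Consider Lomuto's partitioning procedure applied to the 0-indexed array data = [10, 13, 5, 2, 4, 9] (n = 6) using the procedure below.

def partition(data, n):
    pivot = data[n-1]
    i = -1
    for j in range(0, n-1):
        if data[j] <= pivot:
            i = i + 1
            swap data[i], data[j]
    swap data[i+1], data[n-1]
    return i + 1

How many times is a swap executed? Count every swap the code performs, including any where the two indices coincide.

4

pivot = data[5] = 9; i = -1
j=0: data[0]=10 > 9 → no swap
j=1: data[1]=13 > 9 → no swap
j=2: data[2]=5 ≤ 9 → i=0, swap data[0],data[2] → [5, 13, 10, 2, 4, 9]
j=3: data[3]=2 ≤ 9 → i=1, swap data[1],data[3] → [5, 2, 10, 13, 4, 9]
j=4: data[4]=4 ≤ 9 → i=2, swap data[2],data[4] → [5, 2, 4, 13, 10, 9]
final swap data[3],data[5] → [5, 2, 4, 9, 10, 13]; return 3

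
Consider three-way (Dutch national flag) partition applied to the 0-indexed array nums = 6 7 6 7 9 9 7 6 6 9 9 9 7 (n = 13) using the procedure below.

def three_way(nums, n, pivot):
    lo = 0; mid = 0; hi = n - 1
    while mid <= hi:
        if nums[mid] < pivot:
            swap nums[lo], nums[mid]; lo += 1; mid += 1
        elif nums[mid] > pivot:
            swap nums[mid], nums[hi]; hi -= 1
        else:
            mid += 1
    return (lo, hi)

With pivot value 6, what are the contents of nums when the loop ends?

lo=0 mid=0 hi=12
6=6: mid=1
7>6: swap(1,12), hi=11 ⇒ 6 7 6 7 9 9 7 6 6 9 9 9 7
7>6: swap(1,11), hi=10 ⇒ 6 9 6 7 9 9 7 6 6 9 9 7 7
9>6: swap(1,10), hi=9 ⇒ 6 9 6 7 9 9 7 6 6 9 9 7 7
9>6: swap(1,9), hi=8 ⇒ 6 9 6 7 9 9 7 6 6 9 9 7 7
9>6: swap(1,8), hi=7 ⇒ 6 6 6 7 9 9 7 6 9 9 9 7 7
6=6: mid=2
6=6: mid=3
7>6: swap(3,7), hi=6 ⇒ 6 6 6 6 9 9 7 7 9 9 9 7 7
6=6: mid=4
9>6: swap(4,6), hi=5 ⇒ 6 6 6 6 7 9 9 7 9 9 9 7 7
7>6: swap(4,5), hi=4 ⇒ 6 6 6 6 9 7 9 7 9 9 9 7 7
9>6: swap(4,4), hi=3 ⇒ 6 6 6 6 9 7 9 7 9 9 9 7 7
done. lo=0 hi=3; nums=6 6 6 6 9 7 9 7 9 9 9 7 7

6 6 6 6 9 7 9 7 9 9 9 7 7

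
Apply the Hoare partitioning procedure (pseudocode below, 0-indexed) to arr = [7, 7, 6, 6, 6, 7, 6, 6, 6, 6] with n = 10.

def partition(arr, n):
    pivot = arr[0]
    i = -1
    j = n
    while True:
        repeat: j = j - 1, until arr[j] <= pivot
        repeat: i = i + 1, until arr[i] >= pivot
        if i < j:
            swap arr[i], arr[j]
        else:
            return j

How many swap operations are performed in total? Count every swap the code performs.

3

pivot=7
j stops at 9 (6), i stops at 0 (7); swap ⇒ [6, 7, 6, 6, 6, 7, 6, 6, 6, 7]
j stops at 8 (6), i stops at 1 (7); swap ⇒ [6, 6, 6, 6, 6, 7, 6, 6, 7, 7]
j stops at 7 (6), i stops at 5 (7); swap ⇒ [6, 6, 6, 6, 6, 6, 6, 7, 7, 7]
j stops at 6, i stops at 7; i≥j ⇒ return 6. arr=[6, 6, 6, 6, 6, 6, 6, 7, 7, 7]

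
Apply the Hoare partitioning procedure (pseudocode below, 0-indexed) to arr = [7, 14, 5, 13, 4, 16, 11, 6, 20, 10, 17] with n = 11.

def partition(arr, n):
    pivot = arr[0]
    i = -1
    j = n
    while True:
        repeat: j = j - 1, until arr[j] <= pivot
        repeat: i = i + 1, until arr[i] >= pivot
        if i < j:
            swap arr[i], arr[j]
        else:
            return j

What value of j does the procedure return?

2

pivot=7
j stops at 7 (6), i stops at 0 (7); swap ⇒ [6, 14, 5, 13, 4, 16, 11, 7, 20, 10, 17]
j stops at 4 (4), i stops at 1 (14); swap ⇒ [6, 4, 5, 13, 14, 16, 11, 7, 20, 10, 17]
j stops at 2, i stops at 3; i≥j ⇒ return 2. arr=[6, 4, 5, 13, 14, 16, 11, 7, 20, 10, 17]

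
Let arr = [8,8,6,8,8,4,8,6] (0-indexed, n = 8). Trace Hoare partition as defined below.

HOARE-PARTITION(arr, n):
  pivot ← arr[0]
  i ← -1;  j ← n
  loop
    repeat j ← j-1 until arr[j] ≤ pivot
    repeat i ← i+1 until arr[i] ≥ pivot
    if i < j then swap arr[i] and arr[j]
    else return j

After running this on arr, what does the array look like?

[6,8,6,4,8,8,8,8]

pivot=8
j stops at 7 (6), i stops at 0 (8); swap ⇒ [6,8,6,8,8,4,8,8]
j stops at 6 (8), i stops at 1 (8); swap ⇒ [6,8,6,8,8,4,8,8]
j stops at 5 (4), i stops at 3 (8); swap ⇒ [6,8,6,4,8,8,8,8]
j stops at 4, i stops at 4; i≥j ⇒ return 4. arr=[6,8,6,4,8,8,8,8]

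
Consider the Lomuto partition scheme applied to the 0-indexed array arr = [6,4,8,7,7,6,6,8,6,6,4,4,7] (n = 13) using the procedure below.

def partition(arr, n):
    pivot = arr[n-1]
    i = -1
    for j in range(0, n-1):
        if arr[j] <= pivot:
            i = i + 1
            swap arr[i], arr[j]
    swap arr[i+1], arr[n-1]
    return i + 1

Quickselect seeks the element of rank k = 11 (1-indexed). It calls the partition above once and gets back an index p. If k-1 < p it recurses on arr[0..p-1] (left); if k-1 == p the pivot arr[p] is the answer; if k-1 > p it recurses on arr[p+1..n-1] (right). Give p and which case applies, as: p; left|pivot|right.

10; pivot

pivot = arr[12] = 7; i = -1
j=0: arr[0]=6 ≤ 7 → i=0, swap arr[0],arr[0] (no change) → [6,4,8,7,7,6,6,8,6,6,4,4,7]
j=1: arr[1]=4 ≤ 7 → i=1, swap arr[1],arr[1] (no change) → [6,4,8,7,7,6,6,8,6,6,4,4,7]
j=2: arr[2]=8 > 7 → no swap
j=3: arr[3]=7 ≤ 7 → i=2, swap arr[2],arr[3] → [6,4,7,8,7,6,6,8,6,6,4,4,7]
j=4: arr[4]=7 ≤ 7 → i=3, swap arr[3],arr[4] → [6,4,7,7,8,6,6,8,6,6,4,4,7]
j=5: arr[5]=6 ≤ 7 → i=4, swap arr[4],arr[5] → [6,4,7,7,6,8,6,8,6,6,4,4,7]
j=6: arr[6]=6 ≤ 7 → i=5, swap arr[5],arr[6] → [6,4,7,7,6,6,8,8,6,6,4,4,7]
j=7: arr[7]=8 > 7 → no swap
j=8: arr[8]=6 ≤ 7 → i=6, swap arr[6],arr[8] → [6,4,7,7,6,6,6,8,8,6,4,4,7]
j=9: arr[9]=6 ≤ 7 → i=7, swap arr[7],arr[9] → [6,4,7,7,6,6,6,6,8,8,4,4,7]
j=10: arr[10]=4 ≤ 7 → i=8, swap arr[8],arr[10] → [6,4,7,7,6,6,6,6,4,8,8,4,7]
j=11: arr[11]=4 ≤ 7 → i=9, swap arr[9],arr[11] → [6,4,7,7,6,6,6,6,4,4,8,8,7]
final swap arr[10],arr[12] → [6,4,7,7,6,6,6,6,4,4,7,8,8]; return 10
p = 10; k-1 = 10 == 10 ⇒ pivot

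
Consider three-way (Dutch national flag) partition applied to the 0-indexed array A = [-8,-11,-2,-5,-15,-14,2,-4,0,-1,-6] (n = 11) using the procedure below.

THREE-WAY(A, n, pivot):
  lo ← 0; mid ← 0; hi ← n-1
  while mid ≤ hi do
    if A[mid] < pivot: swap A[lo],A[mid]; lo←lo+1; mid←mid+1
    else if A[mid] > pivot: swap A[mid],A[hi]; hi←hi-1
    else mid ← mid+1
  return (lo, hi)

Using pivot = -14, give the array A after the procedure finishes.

pivot = -14; lo=0, mid=0, hi=10
A[mid]=-8>-14: swap A[0],A[10]; hi=9 → [-6,-11,-2,-5,-15,-14,2,-4,0,-1,-8]
A[mid]=-6>-14: swap A[0],A[9]; hi=8 → [-1,-11,-2,-5,-15,-14,2,-4,0,-6,-8]
A[mid]=-1>-14: swap A[0],A[8]; hi=7 → [0,-11,-2,-5,-15,-14,2,-4,-1,-6,-8]
A[mid]=0>-14: swap A[0],A[7]; hi=6 → [-4,-11,-2,-5,-15,-14,2,0,-1,-6,-8]
A[mid]=-4>-14: swap A[0],A[6]; hi=5 → [2,-11,-2,-5,-15,-14,-4,0,-1,-6,-8]
A[mid]=2>-14: swap A[0],A[5]; hi=4 → [-14,-11,-2,-5,-15,2,-4,0,-1,-6,-8]
A[mid]=-14=-14: mid=1
A[mid]=-11>-14: swap A[1],A[4]; hi=3 → [-14,-15,-2,-5,-11,2,-4,0,-1,-6,-8]
A[mid]=-15<-14: swap A[0],A[1]; lo=1,mid=2 → [-15,-14,-2,-5,-11,2,-4,0,-1,-6,-8]
A[mid]=-2>-14: swap A[2],A[3]; hi=2 → [-15,-14,-5,-2,-11,2,-4,0,-1,-6,-8]
A[mid]=-5>-14: swap A[2],A[2]; hi=1 → [-15,-14,-5,-2,-11,2,-4,0,-1,-6,-8]
end: lo=1, hi=1; A = [-15,-14,-5,-2,-11,2,-4,0,-1,-6,-8]

[-15,-14,-5,-2,-11,2,-4,0,-1,-6,-8]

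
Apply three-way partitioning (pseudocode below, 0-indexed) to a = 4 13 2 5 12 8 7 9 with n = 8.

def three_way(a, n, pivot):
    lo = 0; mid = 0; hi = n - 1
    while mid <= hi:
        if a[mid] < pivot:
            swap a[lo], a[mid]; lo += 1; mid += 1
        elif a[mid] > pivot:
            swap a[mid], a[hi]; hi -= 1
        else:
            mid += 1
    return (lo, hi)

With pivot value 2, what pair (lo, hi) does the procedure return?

(0, 0)

pivot = 2; lo=0, mid=0, hi=7
a[mid]=4>2: swap a[0],a[7]; hi=6 → 9 13 2 5 12 8 7 4
a[mid]=9>2: swap a[0],a[6]; hi=5 → 7 13 2 5 12 8 9 4
a[mid]=7>2: swap a[0],a[5]; hi=4 → 8 13 2 5 12 7 9 4
a[mid]=8>2: swap a[0],a[4]; hi=3 → 12 13 2 5 8 7 9 4
a[mid]=12>2: swap a[0],a[3]; hi=2 → 5 13 2 12 8 7 9 4
a[mid]=5>2: swap a[0],a[2]; hi=1 → 2 13 5 12 8 7 9 4
a[mid]=2=2: mid=1
a[mid]=13>2: swap a[1],a[1]; hi=0 → 2 13 5 12 8 7 9 4
end: lo=0, hi=0; a = 2 13 5 12 8 7 9 4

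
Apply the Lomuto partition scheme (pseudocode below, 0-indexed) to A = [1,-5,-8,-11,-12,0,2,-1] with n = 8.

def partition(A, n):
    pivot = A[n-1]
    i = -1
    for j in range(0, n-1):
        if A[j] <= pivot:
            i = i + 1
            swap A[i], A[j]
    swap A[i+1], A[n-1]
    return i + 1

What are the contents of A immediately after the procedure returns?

[-5,-8,-11,-12,-1,0,2,1]

pivot = A[7] = -1; i = -1
j=0: A[0]=1 > -1 → no swap
j=1: A[1]=-5 ≤ -1 → i=0, swap A[0],A[1] → [-5,1,-8,-11,-12,0,2,-1]
j=2: A[2]=-8 ≤ -1 → i=1, swap A[1],A[2] → [-5,-8,1,-11,-12,0,2,-1]
j=3: A[3]=-11 ≤ -1 → i=2, swap A[2],A[3] → [-5,-8,-11,1,-12,0,2,-1]
j=4: A[4]=-12 ≤ -1 → i=3, swap A[3],A[4] → [-5,-8,-11,-12,1,0,2,-1]
j=5: A[5]=0 > -1 → no swap
j=6: A[6]=2 > -1 → no swap
final swap A[4],A[7] → [-5,-8,-11,-12,-1,0,2,1]; return 4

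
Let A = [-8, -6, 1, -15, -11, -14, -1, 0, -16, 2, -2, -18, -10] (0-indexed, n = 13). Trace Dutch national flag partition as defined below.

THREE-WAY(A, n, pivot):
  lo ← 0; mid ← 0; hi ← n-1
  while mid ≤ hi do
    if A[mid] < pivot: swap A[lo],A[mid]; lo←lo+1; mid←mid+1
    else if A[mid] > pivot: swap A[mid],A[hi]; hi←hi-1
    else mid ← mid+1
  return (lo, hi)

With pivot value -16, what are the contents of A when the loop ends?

[-18, -16, -15, -11, -14, -1, 0, 1, 2, -2, -6, -10, -8]

lo=0 mid=0 hi=12
-8>-16: swap(0,12), hi=11 ⇒ [-10, -6, 1, -15, -11, -14, -1, 0, -16, 2, -2, -18, -8]
-10>-16: swap(0,11), hi=10 ⇒ [-18, -6, 1, -15, -11, -14, -1, 0, -16, 2, -2, -10, -8]
-18<-16: swap(0,0), lo=1 mid=1 ⇒ [-18, -6, 1, -15, -11, -14, -1, 0, -16, 2, -2, -10, -8]
-6>-16: swap(1,10), hi=9 ⇒ [-18, -2, 1, -15, -11, -14, -1, 0, -16, 2, -6, -10, -8]
-2>-16: swap(1,9), hi=8 ⇒ [-18, 2, 1, -15, -11, -14, -1, 0, -16, -2, -6, -10, -8]
2>-16: swap(1,8), hi=7 ⇒ [-18, -16, 1, -15, -11, -14, -1, 0, 2, -2, -6, -10, -8]
-16=-16: mid=2
1>-16: swap(2,7), hi=6 ⇒ [-18, -16, 0, -15, -11, -14, -1, 1, 2, -2, -6, -10, -8]
0>-16: swap(2,6), hi=5 ⇒ [-18, -16, -1, -15, -11, -14, 0, 1, 2, -2, -6, -10, -8]
-1>-16: swap(2,5), hi=4 ⇒ [-18, -16, -14, -15, -11, -1, 0, 1, 2, -2, -6, -10, -8]
-14>-16: swap(2,4), hi=3 ⇒ [-18, -16, -11, -15, -14, -1, 0, 1, 2, -2, -6, -10, -8]
-11>-16: swap(2,3), hi=2 ⇒ [-18, -16, -15, -11, -14, -1, 0, 1, 2, -2, -6, -10, -8]
-15>-16: swap(2,2), hi=1 ⇒ [-18, -16, -15, -11, -14, -1, 0, 1, 2, -2, -6, -10, -8]
done. lo=1 hi=1; A=[-18, -16, -15, -11, -14, -1, 0, 1, 2, -2, -6, -10, -8]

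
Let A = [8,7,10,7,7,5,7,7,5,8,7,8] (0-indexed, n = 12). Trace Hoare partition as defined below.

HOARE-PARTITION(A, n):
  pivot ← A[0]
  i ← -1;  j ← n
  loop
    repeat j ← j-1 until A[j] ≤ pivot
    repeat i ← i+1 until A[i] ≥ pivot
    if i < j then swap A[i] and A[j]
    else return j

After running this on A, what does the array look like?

pivot = A[0] = 8; i = -1, j = 12
j→11 (A[11]=8≤8), i→0 (A[0]=8≥8); i<j, swap → [8,7,10,7,7,5,7,7,5,8,7,8]
j→10 (A[10]=7≤8), i→2 (A[2]=10≥8); i<j, swap → [8,7,7,7,7,5,7,7,5,8,10,8]
j→9, i→9; i≥j, return j=9. A = [8,7,7,7,7,5,7,7,5,8,10,8]

[8,7,7,7,7,5,7,7,5,8,10,8]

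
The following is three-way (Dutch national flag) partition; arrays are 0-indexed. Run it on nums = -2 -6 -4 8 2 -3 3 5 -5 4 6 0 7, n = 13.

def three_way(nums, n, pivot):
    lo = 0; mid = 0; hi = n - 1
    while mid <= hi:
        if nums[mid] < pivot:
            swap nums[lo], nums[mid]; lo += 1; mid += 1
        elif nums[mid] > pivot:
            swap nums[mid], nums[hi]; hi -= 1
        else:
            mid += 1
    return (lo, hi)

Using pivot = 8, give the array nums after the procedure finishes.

-2 -6 -4 2 -3 3 5 -5 4 6 0 7 8

pivot = 8; lo=0, mid=0, hi=12
nums[mid]=-2<8: swap nums[0],nums[0]; lo=1,mid=1 → -2 -6 -4 8 2 -3 3 5 -5 4 6 0 7
nums[mid]=-6<8: swap nums[1],nums[1]; lo=2,mid=2 → -2 -6 -4 8 2 -3 3 5 -5 4 6 0 7
nums[mid]=-4<8: swap nums[2],nums[2]; lo=3,mid=3 → -2 -6 -4 8 2 -3 3 5 -5 4 6 0 7
nums[mid]=8=8: mid=4
nums[mid]=2<8: swap nums[3],nums[4]; lo=4,mid=5 → -2 -6 -4 2 8 -3 3 5 -5 4 6 0 7
nums[mid]=-3<8: swap nums[4],nums[5]; lo=5,mid=6 → -2 -6 -4 2 -3 8 3 5 -5 4 6 0 7
nums[mid]=3<8: swap nums[5],nums[6]; lo=6,mid=7 → -2 -6 -4 2 -3 3 8 5 -5 4 6 0 7
nums[mid]=5<8: swap nums[6],nums[7]; lo=7,mid=8 → -2 -6 -4 2 -3 3 5 8 -5 4 6 0 7
nums[mid]=-5<8: swap nums[7],nums[8]; lo=8,mid=9 → -2 -6 -4 2 -3 3 5 -5 8 4 6 0 7
nums[mid]=4<8: swap nums[8],nums[9]; lo=9,mid=10 → -2 -6 -4 2 -3 3 5 -5 4 8 6 0 7
nums[mid]=6<8: swap nums[9],nums[10]; lo=10,mid=11 → -2 -6 -4 2 -3 3 5 -5 4 6 8 0 7
nums[mid]=0<8: swap nums[10],nums[11]; lo=11,mid=12 → -2 -6 -4 2 -3 3 5 -5 4 6 0 8 7
nums[mid]=7<8: swap nums[11],nums[12]; lo=12,mid=13 → -2 -6 -4 2 -3 3 5 -5 4 6 0 7 8
end: lo=12, hi=12; nums = -2 -6 -4 2 -3 3 5 -5 4 6 0 7 8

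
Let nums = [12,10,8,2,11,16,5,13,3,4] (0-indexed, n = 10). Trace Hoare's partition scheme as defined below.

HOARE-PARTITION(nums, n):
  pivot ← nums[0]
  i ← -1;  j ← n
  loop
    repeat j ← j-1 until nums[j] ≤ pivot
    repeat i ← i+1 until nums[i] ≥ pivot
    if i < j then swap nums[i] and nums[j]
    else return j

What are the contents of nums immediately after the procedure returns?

[4,10,8,2,11,3,5,13,16,12]

pivot = nums[0] = 12; i = -1, j = 10
j→9 (nums[9]=4≤12), i→0 (nums[0]=12≥12); i<j, swap → [4,10,8,2,11,16,5,13,3,12]
j→8 (nums[8]=3≤12), i→5 (nums[5]=16≥12); i<j, swap → [4,10,8,2,11,3,5,13,16,12]
j→6, i→7; i≥j, return j=6. nums = [4,10,8,2,11,3,5,13,16,12]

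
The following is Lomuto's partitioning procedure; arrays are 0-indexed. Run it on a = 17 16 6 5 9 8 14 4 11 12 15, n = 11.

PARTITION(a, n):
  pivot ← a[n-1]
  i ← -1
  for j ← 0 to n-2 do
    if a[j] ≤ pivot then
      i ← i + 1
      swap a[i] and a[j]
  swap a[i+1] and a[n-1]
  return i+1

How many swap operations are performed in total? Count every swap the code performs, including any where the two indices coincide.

pivot = a[10] = 15; i = -1
j=0: a[0]=17 > 15 → no swap
j=1: a[1]=16 > 15 → no swap
j=2: a[2]=6 ≤ 15 → i=0, swap a[0],a[2] → 6 16 17 5 9 8 14 4 11 12 15
j=3: a[3]=5 ≤ 15 → i=1, swap a[1],a[3] → 6 5 17 16 9 8 14 4 11 12 15
j=4: a[4]=9 ≤ 15 → i=2, swap a[2],a[4] → 6 5 9 16 17 8 14 4 11 12 15
j=5: a[5]=8 ≤ 15 → i=3, swap a[3],a[5] → 6 5 9 8 17 16 14 4 11 12 15
j=6: a[6]=14 ≤ 15 → i=4, swap a[4],a[6] → 6 5 9 8 14 16 17 4 11 12 15
j=7: a[7]=4 ≤ 15 → i=5, swap a[5],a[7] → 6 5 9 8 14 4 17 16 11 12 15
j=8: a[8]=11 ≤ 15 → i=6, swap a[6],a[8] → 6 5 9 8 14 4 11 16 17 12 15
j=9: a[9]=12 ≤ 15 → i=7, swap a[7],a[9] → 6 5 9 8 14 4 11 12 17 16 15
final swap a[8],a[10] → 6 5 9 8 14 4 11 12 15 16 17; return 8

9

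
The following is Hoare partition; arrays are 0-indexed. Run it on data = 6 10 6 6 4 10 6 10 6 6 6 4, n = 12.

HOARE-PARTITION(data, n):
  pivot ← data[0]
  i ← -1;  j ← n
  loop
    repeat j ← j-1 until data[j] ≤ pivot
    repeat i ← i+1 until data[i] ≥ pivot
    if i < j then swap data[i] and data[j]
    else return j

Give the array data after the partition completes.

4 6 6 6 4 6 10 10 6 6 10 6

pivot=6
j stops at 11 (4), i stops at 0 (6); swap ⇒ 4 10 6 6 4 10 6 10 6 6 6 6
j stops at 10 (6), i stops at 1 (10); swap ⇒ 4 6 6 6 4 10 6 10 6 6 10 6
j stops at 9 (6), i stops at 2 (6); swap ⇒ 4 6 6 6 4 10 6 10 6 6 10 6
j stops at 8 (6), i stops at 3 (6); swap ⇒ 4 6 6 6 4 10 6 10 6 6 10 6
j stops at 6 (6), i stops at 5 (10); swap ⇒ 4 6 6 6 4 6 10 10 6 6 10 6
j stops at 5, i stops at 6; i≥j ⇒ return 5. data=4 6 6 6 4 6 10 10 6 6 10 6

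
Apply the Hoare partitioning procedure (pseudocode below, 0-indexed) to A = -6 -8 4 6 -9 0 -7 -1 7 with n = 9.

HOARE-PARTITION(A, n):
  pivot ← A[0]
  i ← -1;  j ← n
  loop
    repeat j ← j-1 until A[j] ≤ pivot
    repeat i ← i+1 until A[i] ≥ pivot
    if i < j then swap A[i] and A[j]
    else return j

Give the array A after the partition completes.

pivot=-6
j stops at 6 (-7), i stops at 0 (-6); swap ⇒ -7 -8 4 6 -9 0 -6 -1 7
j stops at 4 (-9), i stops at 2 (4); swap ⇒ -7 -8 -9 6 4 0 -6 -1 7
j stops at 2, i stops at 3; i≥j ⇒ return 2. A=-7 -8 -9 6 4 0 -6 -1 7

-7 -8 -9 6 4 0 -6 -1 7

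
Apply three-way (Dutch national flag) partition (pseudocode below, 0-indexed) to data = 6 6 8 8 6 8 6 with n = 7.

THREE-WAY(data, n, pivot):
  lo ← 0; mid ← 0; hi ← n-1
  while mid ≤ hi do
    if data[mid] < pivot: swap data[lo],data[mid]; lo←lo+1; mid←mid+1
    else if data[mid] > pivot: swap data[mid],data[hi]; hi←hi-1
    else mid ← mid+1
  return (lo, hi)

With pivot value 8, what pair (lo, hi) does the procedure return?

(4, 6)

pivot = 8; lo=0, mid=0, hi=6
data[mid]=6<8: swap data[0],data[0]; lo=1,mid=1 → 6 6 8 8 6 8 6
data[mid]=6<8: swap data[1],data[1]; lo=2,mid=2 → 6 6 8 8 6 8 6
data[mid]=8=8: mid=3
data[mid]=8=8: mid=4
data[mid]=6<8: swap data[2],data[4]; lo=3,mid=5 → 6 6 6 8 8 8 6
data[mid]=8=8: mid=6
data[mid]=6<8: swap data[3],data[6]; lo=4,mid=7 → 6 6 6 6 8 8 8
end: lo=4, hi=6; data = 6 6 6 6 8 8 8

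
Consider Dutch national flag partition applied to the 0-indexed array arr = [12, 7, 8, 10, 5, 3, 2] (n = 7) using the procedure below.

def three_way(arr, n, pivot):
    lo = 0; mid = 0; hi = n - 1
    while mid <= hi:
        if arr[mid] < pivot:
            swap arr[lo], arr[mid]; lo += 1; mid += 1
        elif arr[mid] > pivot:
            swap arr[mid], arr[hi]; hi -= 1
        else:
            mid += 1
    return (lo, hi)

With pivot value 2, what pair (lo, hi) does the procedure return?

(0, 0)

lo=0 mid=0 hi=6
12>2: swap(0,6), hi=5 ⇒ [2, 7, 8, 10, 5, 3, 12]
2=2: mid=1
7>2: swap(1,5), hi=4 ⇒ [2, 3, 8, 10, 5, 7, 12]
3>2: swap(1,4), hi=3 ⇒ [2, 5, 8, 10, 3, 7, 12]
5>2: swap(1,3), hi=2 ⇒ [2, 10, 8, 5, 3, 7, 12]
10>2: swap(1,2), hi=1 ⇒ [2, 8, 10, 5, 3, 7, 12]
8>2: swap(1,1), hi=0 ⇒ [2, 8, 10, 5, 3, 7, 12]
done. lo=0 hi=0; arr=[2, 8, 10, 5, 3, 7, 12]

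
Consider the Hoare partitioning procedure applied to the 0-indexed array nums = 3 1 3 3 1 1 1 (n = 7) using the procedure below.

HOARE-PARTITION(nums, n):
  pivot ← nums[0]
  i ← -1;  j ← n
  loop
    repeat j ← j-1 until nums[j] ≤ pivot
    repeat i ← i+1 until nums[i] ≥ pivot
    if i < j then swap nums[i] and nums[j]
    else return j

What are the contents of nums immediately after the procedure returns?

1 1 1 1 3 3 3

pivot=3
j stops at 6 (1), i stops at 0 (3); swap ⇒ 1 1 3 3 1 1 3
j stops at 5 (1), i stops at 2 (3); swap ⇒ 1 1 1 3 1 3 3
j stops at 4 (1), i stops at 3 (3); swap ⇒ 1 1 1 1 3 3 3
j stops at 3, i stops at 4; i≥j ⇒ return 3. nums=1 1 1 1 3 3 3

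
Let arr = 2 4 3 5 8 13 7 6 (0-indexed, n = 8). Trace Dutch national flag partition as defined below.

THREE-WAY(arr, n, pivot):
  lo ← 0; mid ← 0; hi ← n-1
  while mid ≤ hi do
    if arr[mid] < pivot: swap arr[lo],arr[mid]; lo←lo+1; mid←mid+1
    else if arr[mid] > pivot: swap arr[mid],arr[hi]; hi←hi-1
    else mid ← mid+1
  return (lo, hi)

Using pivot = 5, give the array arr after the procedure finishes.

pivot = 5; lo=0, mid=0, hi=7
arr[mid]=2<5: swap arr[0],arr[0]; lo=1,mid=1 → 2 4 3 5 8 13 7 6
arr[mid]=4<5: swap arr[1],arr[1]; lo=2,mid=2 → 2 4 3 5 8 13 7 6
arr[mid]=3<5: swap arr[2],arr[2]; lo=3,mid=3 → 2 4 3 5 8 13 7 6
arr[mid]=5=5: mid=4
arr[mid]=8>5: swap arr[4],arr[7]; hi=6 → 2 4 3 5 6 13 7 8
arr[mid]=6>5: swap arr[4],arr[6]; hi=5 → 2 4 3 5 7 13 6 8
arr[mid]=7>5: swap arr[4],arr[5]; hi=4 → 2 4 3 5 13 7 6 8
arr[mid]=13>5: swap arr[4],arr[4]; hi=3 → 2 4 3 5 13 7 6 8
end: lo=3, hi=3; arr = 2 4 3 5 13 7 6 8

2 4 3 5 13 7 6 8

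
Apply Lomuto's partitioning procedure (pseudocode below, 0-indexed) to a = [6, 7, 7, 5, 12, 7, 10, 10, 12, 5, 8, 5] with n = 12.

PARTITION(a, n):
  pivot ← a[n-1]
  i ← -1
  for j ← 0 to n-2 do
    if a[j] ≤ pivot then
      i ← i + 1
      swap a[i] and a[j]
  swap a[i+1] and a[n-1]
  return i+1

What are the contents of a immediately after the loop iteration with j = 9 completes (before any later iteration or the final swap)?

pivot=5, i=-1
j=0: 6>5, skip
j=1: 7>5, skip
j=2: 7>5, skip
j=3: 5≤5, i=0, swap(0,3) ⇒ [5, 7, 7, 6, 12, 7, 10, 10, 12, 5, 8, 5]
j=4: 12>5, skip
j=5: 7>5, skip
j=6: 10>5, skip
j=7: 10>5, skip
j=8: 12>5, skip
j=9: 5≤5, i=1, swap(1,9) ⇒ [5, 5, 7, 6, 12, 7, 10, 10, 12, 7, 8, 5]
(after j=9) a = [5, 5, 7, 6, 12, 7, 10, 10, 12, 7, 8, 5]

[5, 5, 7, 6, 12, 7, 10, 10, 12, 7, 8, 5]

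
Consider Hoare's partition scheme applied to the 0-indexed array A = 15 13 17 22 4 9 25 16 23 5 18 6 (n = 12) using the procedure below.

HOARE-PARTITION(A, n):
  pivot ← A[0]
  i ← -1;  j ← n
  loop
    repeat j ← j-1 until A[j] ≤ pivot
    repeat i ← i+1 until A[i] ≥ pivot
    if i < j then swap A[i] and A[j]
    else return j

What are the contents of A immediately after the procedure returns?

pivot = A[0] = 15; i = -1, j = 12
j→11 (A[11]=6≤15), i→0 (A[0]=15≥15); i<j, swap → 6 13 17 22 4 9 25 16 23 5 18 15
j→9 (A[9]=5≤15), i→2 (A[2]=17≥15); i<j, swap → 6 13 5 22 4 9 25 16 23 17 18 15
j→5 (A[5]=9≤15), i→3 (A[3]=22≥15); i<j, swap → 6 13 5 9 4 22 25 16 23 17 18 15
j→4, i→5; i≥j, return j=4. A = 6 13 5 9 4 22 25 16 23 17 18 15

6 13 5 9 4 22 25 16 23 17 18 15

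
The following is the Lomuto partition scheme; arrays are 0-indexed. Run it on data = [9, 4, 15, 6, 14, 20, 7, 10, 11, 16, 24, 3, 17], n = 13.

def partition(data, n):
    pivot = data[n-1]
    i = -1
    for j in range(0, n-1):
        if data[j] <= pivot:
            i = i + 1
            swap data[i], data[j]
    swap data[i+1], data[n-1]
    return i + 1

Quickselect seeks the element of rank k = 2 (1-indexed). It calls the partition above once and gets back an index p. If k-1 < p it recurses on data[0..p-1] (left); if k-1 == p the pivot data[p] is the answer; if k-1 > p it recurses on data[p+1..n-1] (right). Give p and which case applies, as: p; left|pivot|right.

pivot = data[12] = 17; i = -1
j=0: data[0]=9 ≤ 17 → i=0, swap data[0],data[0] (no change) → [9, 4, 15, 6, 14, 20, 7, 10, 11, 16, 24, 3, 17]
j=1: data[1]=4 ≤ 17 → i=1, swap data[1],data[1] (no change) → [9, 4, 15, 6, 14, 20, 7, 10, 11, 16, 24, 3, 17]
j=2: data[2]=15 ≤ 17 → i=2, swap data[2],data[2] (no change) → [9, 4, 15, 6, 14, 20, 7, 10, 11, 16, 24, 3, 17]
j=3: data[3]=6 ≤ 17 → i=3, swap data[3],data[3] (no change) → [9, 4, 15, 6, 14, 20, 7, 10, 11, 16, 24, 3, 17]
j=4: data[4]=14 ≤ 17 → i=4, swap data[4],data[4] (no change) → [9, 4, 15, 6, 14, 20, 7, 10, 11, 16, 24, 3, 17]
j=5: data[5]=20 > 17 → no swap
j=6: data[6]=7 ≤ 17 → i=5, swap data[5],data[6] → [9, 4, 15, 6, 14, 7, 20, 10, 11, 16, 24, 3, 17]
j=7: data[7]=10 ≤ 17 → i=6, swap data[6],data[7] → [9, 4, 15, 6, 14, 7, 10, 20, 11, 16, 24, 3, 17]
j=8: data[8]=11 ≤ 17 → i=7, swap data[7],data[8] → [9, 4, 15, 6, 14, 7, 10, 11, 20, 16, 24, 3, 17]
j=9: data[9]=16 ≤ 17 → i=8, swap data[8],data[9] → [9, 4, 15, 6, 14, 7, 10, 11, 16, 20, 24, 3, 17]
j=10: data[10]=24 > 17 → no swap
j=11: data[11]=3 ≤ 17 → i=9, swap data[9],data[11] → [9, 4, 15, 6, 14, 7, 10, 11, 16, 3, 24, 20, 17]
final swap data[10],data[12] → [9, 4, 15, 6, 14, 7, 10, 11, 16, 3, 17, 20, 24]; return 10
p = 10; k-1 = 1 < 10 ⇒ left

10; left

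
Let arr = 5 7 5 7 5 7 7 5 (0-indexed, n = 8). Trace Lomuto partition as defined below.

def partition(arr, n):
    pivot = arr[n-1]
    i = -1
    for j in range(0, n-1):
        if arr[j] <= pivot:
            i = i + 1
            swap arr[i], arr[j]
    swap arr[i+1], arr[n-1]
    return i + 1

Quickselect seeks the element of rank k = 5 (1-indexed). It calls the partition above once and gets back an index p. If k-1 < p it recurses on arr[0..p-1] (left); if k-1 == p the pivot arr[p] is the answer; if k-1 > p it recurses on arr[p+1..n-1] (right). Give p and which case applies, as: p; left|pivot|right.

3; right

pivot = arr[7] = 5; i = -1
j=0: arr[0]=5 ≤ 5 → i=0, swap arr[0],arr[0] (no change) → 5 7 5 7 5 7 7 5
j=1: arr[1]=7 > 5 → no swap
j=2: arr[2]=5 ≤ 5 → i=1, swap arr[1],arr[2] → 5 5 7 7 5 7 7 5
j=3: arr[3]=7 > 5 → no swap
j=4: arr[4]=5 ≤ 5 → i=2, swap arr[2],arr[4] → 5 5 5 7 7 7 7 5
j=5: arr[5]=7 > 5 → no swap
j=6: arr[6]=7 > 5 → no swap
final swap arr[3],arr[7] → 5 5 5 5 7 7 7 7; return 3
p = 3; k-1 = 4 > 3 ⇒ right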